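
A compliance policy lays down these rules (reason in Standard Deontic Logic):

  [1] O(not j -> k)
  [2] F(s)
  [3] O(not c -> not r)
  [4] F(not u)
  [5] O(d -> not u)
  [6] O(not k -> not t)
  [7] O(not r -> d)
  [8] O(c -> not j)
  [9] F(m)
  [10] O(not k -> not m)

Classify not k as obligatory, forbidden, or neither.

Premise 4, F(not u), is equivalent to O(u).
The contrapositive of premise 5 (O(d -> not u)) is O(u -> not d), and O(u) is already established, so O(not d).
Premise 7, O(not r -> d), contraposes to O(not d -> r); with O(not d) we get O(r).
The contrapositive of premise 3 (O(not c -> not r)) is O(r -> c), and O(r) is already established, so O(c).
With premise 8, O(c -> not j), the K-axiom yields O(not j).
Premise 1 is O(not j -> k); since O(not j), deontic closure gives O(k).
Premises 2, 6, 9, 10 do not contribute to this derivation.
Thus O(k), which is F(not k): not k is forbidden.

Forbidden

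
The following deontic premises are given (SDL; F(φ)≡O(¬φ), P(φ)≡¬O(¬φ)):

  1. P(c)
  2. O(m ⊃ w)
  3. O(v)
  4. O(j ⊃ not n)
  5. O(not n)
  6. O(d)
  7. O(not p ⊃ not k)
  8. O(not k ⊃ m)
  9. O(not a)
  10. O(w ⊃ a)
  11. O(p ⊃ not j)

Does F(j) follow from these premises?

Yes

Premise 9 gives O(not a).
Premise 10 is O(w ⊃ a); contrapositively O(not a ⊃ not w). Since O(not a) holds, K gives O(not w).
Premise 2 is O(m ⊃ w); contrapositively O(not w ⊃ not m). Since O(not w) holds, K gives O(not m).
Premise 8 is O(not k ⊃ m); contrapositively O(not m ⊃ k). Since O(not m) holds, K gives O(k).
The contrapositive of premise 7 (O(not p ⊃ not k)) is O(k ⊃ p), and O(k) is already established, so O(p).
From O(p) and premise 11, O(p ⊃ not j), we obtain O(not j).
Premises 1, 3, 4, 5, 6 do not contribute to this derivation.
So O(not j) holds, i.e. F(j). The claim follows.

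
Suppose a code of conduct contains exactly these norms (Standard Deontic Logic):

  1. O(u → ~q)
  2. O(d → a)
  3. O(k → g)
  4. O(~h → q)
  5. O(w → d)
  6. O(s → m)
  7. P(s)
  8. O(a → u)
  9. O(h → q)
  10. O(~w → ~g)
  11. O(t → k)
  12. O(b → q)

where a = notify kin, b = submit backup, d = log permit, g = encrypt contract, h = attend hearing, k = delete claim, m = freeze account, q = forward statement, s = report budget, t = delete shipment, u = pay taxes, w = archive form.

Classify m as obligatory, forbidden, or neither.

Premise 6 is O(s → m), but O(s) is not derivable from the premises (the permission P(s) asserts only ~O(~s), not O(s)), so it does not yield O(m).
No premise or chain of K-axiom applications forces O(m), and none forces O(~m). So m is neither obligatory nor forbidden under these norms.

Neither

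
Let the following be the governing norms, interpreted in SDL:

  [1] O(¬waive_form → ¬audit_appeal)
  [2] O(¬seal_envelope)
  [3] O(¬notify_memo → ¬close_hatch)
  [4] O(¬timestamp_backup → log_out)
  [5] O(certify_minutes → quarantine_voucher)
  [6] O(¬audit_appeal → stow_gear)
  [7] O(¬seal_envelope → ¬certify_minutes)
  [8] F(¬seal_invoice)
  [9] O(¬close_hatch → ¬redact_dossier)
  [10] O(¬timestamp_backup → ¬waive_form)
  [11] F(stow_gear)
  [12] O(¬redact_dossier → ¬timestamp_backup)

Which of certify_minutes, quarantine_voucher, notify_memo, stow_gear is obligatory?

Premise 11, F(stow_gear), is equivalent to O(¬stow_gear).
Premise 6, O(¬audit_appeal → stow_gear), contraposes to O(¬stow_gear → audit_appeal); with O(¬stow_gear) we get O(audit_appeal).
Premise 1, O(¬waive_form → ¬audit_appeal), contraposes to O(audit_appeal → waive_form); with O(audit_appeal) we get O(waive_form).
Premise 10, O(¬timestamp_backup → ¬waive_form), contraposes to O(waive_form → timestamp_backup); with O(waive_form) we get O(timestamp_backup).
Premise 12, O(¬redact_dossier → ¬timestamp_backup), contraposes to O(timestamp_backup → redact_dossier); with O(timestamp_backup) we get O(redact_dossier).
Premise 9 is O(¬close_hatch → ¬redact_dossier); contrapositively O(redact_dossier → close_hatch). Since O(redact_dossier) holds, K gives O(close_hatch).
Premise 3, O(¬notify_memo → ¬close_hatch), contraposes to O(close_hatch → notify_memo); with O(close_hatch) we get O(notify_memo).
So O(notify_memo) holds — notify_memo is obligatory. None of the other listed options is made obligatory by any chain of premises.

notify_memo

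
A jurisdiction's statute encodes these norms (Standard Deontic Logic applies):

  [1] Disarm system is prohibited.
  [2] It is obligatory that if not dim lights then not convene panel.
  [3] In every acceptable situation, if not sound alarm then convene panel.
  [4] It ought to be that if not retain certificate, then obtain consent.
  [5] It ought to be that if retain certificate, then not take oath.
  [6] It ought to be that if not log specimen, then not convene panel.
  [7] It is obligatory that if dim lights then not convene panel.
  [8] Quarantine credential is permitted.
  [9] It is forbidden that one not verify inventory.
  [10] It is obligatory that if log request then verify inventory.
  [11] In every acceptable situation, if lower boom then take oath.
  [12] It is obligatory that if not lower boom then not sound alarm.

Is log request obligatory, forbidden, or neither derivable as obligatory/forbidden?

Neither

Premise 10 is O(log_request → verify_inventory); even if O(verify_inventory) held, inferring O(log_request) would be affirming the consequent — invalid.
No premise or chain of K-axiom applications forces O(log_request), and none forces O(¬log_request). So log_request is neither obligatory nor forbidden under these norms.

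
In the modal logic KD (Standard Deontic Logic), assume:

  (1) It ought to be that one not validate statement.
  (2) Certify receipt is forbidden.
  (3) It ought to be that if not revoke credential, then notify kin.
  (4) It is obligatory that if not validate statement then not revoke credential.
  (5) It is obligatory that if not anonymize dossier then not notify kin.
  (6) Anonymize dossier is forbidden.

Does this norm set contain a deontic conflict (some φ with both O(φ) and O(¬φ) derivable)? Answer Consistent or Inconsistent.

Inconsistent

F(anonymize_dossier) at premise 6 means O(¬anonymize_dossier).
From O(¬anonymize_dossier) and premise 5, O(¬anonymize_dossier → ¬notify_kin), we obtain O(¬notify_kin).
The contrapositive of premise 3 (O(¬revoke_credential → notify_kin)) is O(¬notify_kin → revoke_credential), and O(¬notify_kin) is already established, so O(revoke_credential).
The contrapositive of premise 4 (O(¬validate_statement → ¬revoke_credential)) is O(revoke_credential → validate_statement), and O(revoke_credential) is already established, so O(validate_statement).
However, premise 1 gives O(¬validate_statement).
We now have both O(validate_statement) and O(¬validate_statement) — validate_statement is simultaneously obligatory and forbidden, violating the D-axiom.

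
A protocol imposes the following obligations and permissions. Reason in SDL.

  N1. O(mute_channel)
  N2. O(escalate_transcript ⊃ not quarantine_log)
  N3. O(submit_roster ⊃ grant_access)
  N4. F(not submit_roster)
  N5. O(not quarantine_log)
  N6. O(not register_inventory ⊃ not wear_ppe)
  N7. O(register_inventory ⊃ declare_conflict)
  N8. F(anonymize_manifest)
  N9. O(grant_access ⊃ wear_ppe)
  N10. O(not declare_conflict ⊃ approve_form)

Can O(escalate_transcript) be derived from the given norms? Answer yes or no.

Premise 2 is O(escalate_transcript ⊃ not quarantine_log); even if O(not quarantine_log) held, inferring O(escalate_transcript) would be affirming the consequent — invalid.
No other premise forces O(escalate_transcript). An ideal world satisfying every premise can still have escalate_transcript false, so O(escalate_transcript) is not derivable.

No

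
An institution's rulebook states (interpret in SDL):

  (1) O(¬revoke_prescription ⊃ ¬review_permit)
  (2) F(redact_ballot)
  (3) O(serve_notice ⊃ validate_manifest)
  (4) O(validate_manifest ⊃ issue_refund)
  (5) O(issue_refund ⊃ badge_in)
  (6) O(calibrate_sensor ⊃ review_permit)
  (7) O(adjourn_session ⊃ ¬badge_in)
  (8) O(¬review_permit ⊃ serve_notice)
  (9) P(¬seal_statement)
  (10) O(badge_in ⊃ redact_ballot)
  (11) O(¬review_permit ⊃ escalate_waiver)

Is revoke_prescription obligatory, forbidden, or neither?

Obligatory

Premise 2, F(redact_ballot), is equivalent to O(¬redact_ballot).
Premise 10, O(badge_in ⊃ redact_ballot), contraposes to O(¬redact_ballot ⊃ ¬badge_in); with O(¬redact_ballot) we get O(¬badge_in).
The contrapositive of premise 5 (O(issue_refund ⊃ badge_in)) is O(¬badge_in ⊃ ¬issue_refund), and O(¬badge_in) is already established, so O(¬issue_refund).
The contrapositive of premise 4 (O(validate_manifest ⊃ issue_refund)) is O(¬issue_refund ⊃ ¬validate_manifest), and O(¬issue_refund) is already established, so O(¬validate_manifest).
The contrapositive of premise 3 (O(serve_notice ⊃ validate_manifest)) is O(¬validate_manifest ⊃ ¬serve_notice), and O(¬validate_manifest) is already established, so O(¬serve_notice).
Premise 8, O(¬review_permit ⊃ serve_notice), contraposes to O(¬serve_notice ⊃ review_permit); with O(¬serve_notice) we get O(review_permit).
The contrapositive of premise 1 (O(¬revoke_prescription ⊃ ¬review_permit)) is O(review_permit ⊃ revoke_prescription), and O(review_permit) is already established, so O(revoke_prescription).
Premises 6, 7, 9, 11 do not contribute to this derivation.
Hence revoke_prescription is obligatory.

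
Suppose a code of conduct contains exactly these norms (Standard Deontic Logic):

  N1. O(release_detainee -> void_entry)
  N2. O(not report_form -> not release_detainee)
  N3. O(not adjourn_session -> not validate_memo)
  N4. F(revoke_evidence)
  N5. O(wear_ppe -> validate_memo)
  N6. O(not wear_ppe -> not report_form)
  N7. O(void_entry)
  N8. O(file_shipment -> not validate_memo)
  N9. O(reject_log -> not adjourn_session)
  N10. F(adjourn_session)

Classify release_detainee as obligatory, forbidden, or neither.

Forbidden

F(adjourn_session) at premise 10 means O(not adjourn_session).
From O(not adjourn_session) and premise 3, O(not adjourn_session -> not validate_memo), we obtain O(not validate_memo).
Premise 5, O(wear_ppe -> validate_memo), contraposes to O(not validate_memo -> not wear_ppe); with O(not validate_memo) we get O(not wear_ppe).
Applying K to premise 6 (O(not wear_ppe -> not report_form)) and O(not wear_ppe) yields O(not report_form).
From O(not report_form) and premise 2, O(not report_form -> not release_detainee), we obtain O(not release_detainee).
Premises 1, 4, 7, 8, 9 do not contribute to this derivation.
Thus O(not release_detainee), which is F(release_detainee): release_detainee is forbidden.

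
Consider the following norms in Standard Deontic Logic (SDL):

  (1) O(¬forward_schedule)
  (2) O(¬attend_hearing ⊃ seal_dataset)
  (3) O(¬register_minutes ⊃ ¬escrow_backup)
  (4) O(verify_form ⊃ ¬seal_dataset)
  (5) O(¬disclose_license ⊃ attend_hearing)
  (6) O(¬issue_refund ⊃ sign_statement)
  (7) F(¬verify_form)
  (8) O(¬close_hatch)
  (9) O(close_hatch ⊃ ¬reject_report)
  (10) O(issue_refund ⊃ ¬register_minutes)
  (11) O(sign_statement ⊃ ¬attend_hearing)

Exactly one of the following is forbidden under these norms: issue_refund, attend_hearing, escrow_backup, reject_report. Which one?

escrow_backup

Premise 7 is F(¬verify_form), i.e. O(verify_form).
Applying K to premise 4 (O(verify_form ⊃ ¬seal_dataset)) and O(verify_form) yields O(¬seal_dataset).
Premise 2, O(¬attend_hearing ⊃ seal_dataset), contraposes to O(¬seal_dataset ⊃ attend_hearing); with O(¬seal_dataset) we get O(attend_hearing).
The contrapositive of premise 11 (O(sign_statement ⊃ ¬attend_hearing)) is O(attend_hearing ⊃ ¬sign_statement), and O(attend_hearing) is already established, so O(¬sign_statement).
The contrapositive of premise 6 (O(¬issue_refund ⊃ sign_statement)) is O(¬sign_statement ⊃ issue_refund), and O(¬sign_statement) is already established, so O(issue_refund).
Applying K to premise 10 (O(issue_refund ⊃ ¬register_minutes)) and O(issue_refund) yields O(¬register_minutes).
Premise 3 is O(¬register_minutes ⊃ ¬escrow_backup); since O(¬register_minutes), deontic closure gives O(¬escrow_backup).
So O(¬escrow_backup) holds, i.e. escrow_backup is forbidden. None of the other listed options is forbidden under the premises.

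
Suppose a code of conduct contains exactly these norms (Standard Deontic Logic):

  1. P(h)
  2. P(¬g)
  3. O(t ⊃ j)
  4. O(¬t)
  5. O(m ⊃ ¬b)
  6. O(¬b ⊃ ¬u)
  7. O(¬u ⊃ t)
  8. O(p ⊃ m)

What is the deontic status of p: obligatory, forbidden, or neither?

Premise 4 gives O(¬t).
Premise 7, O(¬u ⊃ t), contraposes to O(¬t ⊃ u); with O(¬t) we get O(u).
Premise 6 is O(¬b ⊃ ¬u); contrapositively O(u ⊃ b). Since O(u) holds, K gives O(b).
The contrapositive of premise 5 (O(m ⊃ ¬b)) is O(b ⊃ ¬m), and O(b) is already established, so O(¬m).
The contrapositive of premise 8 (O(p ⊃ m)) is O(¬m ⊃ ¬p), and O(¬m) is already established, so O(¬p).
Premises 1, 2, 3 do not contribute to this derivation.
Thus O(¬p), which is F(p): p is forbidden.

Forbidden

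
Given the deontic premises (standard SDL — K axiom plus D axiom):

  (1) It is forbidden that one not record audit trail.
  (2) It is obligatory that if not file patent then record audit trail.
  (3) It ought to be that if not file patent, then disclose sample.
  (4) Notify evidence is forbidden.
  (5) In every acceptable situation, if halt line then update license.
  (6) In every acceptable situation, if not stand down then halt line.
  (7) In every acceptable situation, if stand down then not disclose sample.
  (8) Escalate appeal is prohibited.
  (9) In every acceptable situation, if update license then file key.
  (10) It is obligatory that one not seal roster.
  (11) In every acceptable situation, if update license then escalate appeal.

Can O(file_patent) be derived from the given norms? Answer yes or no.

Yes

Premise 8, F(escalate_appeal), is equivalent to O(¬escalate_appeal).
Premise 11 is O(update_license → escalate_appeal); contrapositively O(¬escalate_appeal → ¬update_license). Since O(¬escalate_appeal) holds, K gives O(¬update_license).
The contrapositive of premise 5 (O(halt_line → update_license)) is O(¬update_license → ¬halt_line), and O(¬update_license) is already established, so O(¬halt_line).
The contrapositive of premise 6 (O(¬stand_down → halt_line)) is O(¬halt_line → stand_down), and O(¬halt_line) is already established, so O(stand_down).
Applying K to premise 7 (O(stand_down → ¬disclose_sample)) and O(stand_down) yields O(¬disclose_sample).
Premise 3, O(¬file_patent → disclose_sample), contraposes to O(¬disclose_sample → file_patent); with O(¬disclose_sample) we get O(file_patent).
Premises 1, 2, 4, 9, 10 do not contribute to this derivation.
So O(file_patent) follows.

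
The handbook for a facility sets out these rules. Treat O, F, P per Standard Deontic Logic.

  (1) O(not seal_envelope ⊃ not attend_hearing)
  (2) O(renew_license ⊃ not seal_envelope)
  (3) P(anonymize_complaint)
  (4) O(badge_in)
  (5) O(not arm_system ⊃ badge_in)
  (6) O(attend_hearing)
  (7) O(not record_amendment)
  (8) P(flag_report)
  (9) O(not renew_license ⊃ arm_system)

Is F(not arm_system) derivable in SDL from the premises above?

From premise 6 we have O(attend_hearing).
Premise 1 is O(not seal_envelope ⊃ not attend_hearing); contrapositively O(attend_hearing ⊃ seal_envelope). Since O(attend_hearing) holds, K gives O(seal_envelope).
The contrapositive of premise 2 (O(renew_license ⊃ not seal_envelope)) is O(seal_envelope ⊃ not renew_license), and O(seal_envelope) is already established, so O(not renew_license).
From O(not renew_license) and premise 9, O(not renew_license ⊃ arm_system), we obtain O(arm_system).
Premises 3, 4, 5, 7, 8 do not contribute to this derivation.
So O(arm_system) holds, i.e. F(not arm_system). The claim follows.

Yes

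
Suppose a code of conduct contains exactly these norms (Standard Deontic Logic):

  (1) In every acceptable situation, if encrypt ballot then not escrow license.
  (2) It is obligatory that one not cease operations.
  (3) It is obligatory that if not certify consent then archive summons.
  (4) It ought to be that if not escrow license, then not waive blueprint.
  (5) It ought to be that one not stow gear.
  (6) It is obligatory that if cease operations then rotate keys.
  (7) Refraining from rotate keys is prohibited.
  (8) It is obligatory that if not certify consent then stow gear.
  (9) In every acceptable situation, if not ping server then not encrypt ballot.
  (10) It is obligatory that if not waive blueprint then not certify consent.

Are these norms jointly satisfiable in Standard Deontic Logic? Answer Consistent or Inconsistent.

Premise 6 is O(cease_operations → rotate_keys); even if O(rotate_keys) held, inferring O(cease_operations) would be affirming the consequent — invalid.
So O(cease_operations) is not derivable, and the apparent clash with O(¬cease_operations) does not arise.
A world satisfying every obligation exists (e.g. archive_summons=false, cease_operations=false, certify_consent=true, encrypt_ballot=false, escrow_license=true, ping_server=false, rotate_keys=true, stow_gear=false, waive_blueprint=true); no atom is both obligatory and forbidden, so the set is consistent.

Consistent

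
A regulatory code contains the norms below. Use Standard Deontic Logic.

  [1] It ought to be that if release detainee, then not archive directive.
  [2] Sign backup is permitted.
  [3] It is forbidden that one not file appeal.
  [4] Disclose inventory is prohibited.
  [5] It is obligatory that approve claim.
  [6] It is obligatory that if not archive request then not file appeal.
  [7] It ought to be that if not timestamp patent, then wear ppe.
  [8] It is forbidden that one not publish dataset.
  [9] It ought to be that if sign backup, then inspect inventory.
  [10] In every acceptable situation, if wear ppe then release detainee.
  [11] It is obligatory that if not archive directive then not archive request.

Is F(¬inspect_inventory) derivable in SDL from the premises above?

No

Premise 9 is O(sign_backup → inspect_inventory), but O(sign_backup) is not derivable from the premises (the permission P(sign_backup) asserts only ¬O(¬sign_backup), not O(sign_backup)), so it does not yield O(inspect_inventory).
No other premise forces O(inspect_inventory). An ideal world satisfying every premise can still have ¬inspect_inventory true, so F(¬inspect_inventory) is not derivable.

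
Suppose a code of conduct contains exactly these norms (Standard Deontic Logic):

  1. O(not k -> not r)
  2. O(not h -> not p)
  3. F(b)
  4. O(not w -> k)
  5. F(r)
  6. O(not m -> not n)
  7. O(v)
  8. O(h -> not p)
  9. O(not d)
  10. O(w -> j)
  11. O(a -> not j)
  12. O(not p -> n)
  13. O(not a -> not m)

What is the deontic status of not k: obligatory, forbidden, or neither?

Premises 2 and 8 cover both cases: O(not h -> not p) and O(h -> not p). Since not h ∨ h is a tautology, O(not p) follows.
Premise 12 is O(not p -> n); since O(not p), deontic closure gives O(n).
Premise 6, O(not m -> not n), contraposes to O(n -> m); with O(n) we get O(m).
The contrapositive of premise 13 (O(not a -> not m)) is O(m -> a), and O(m) is already established, so O(a).
Applying K to premise 11 (O(a -> not j)) and O(a) yields O(not j).
Premise 10 is O(w -> j); contrapositively O(not j -> not w). Since O(not j) holds, K gives O(not w).
With premise 4, O(not w -> k), the K-axiom yields O(k).
Premises 1, 3, 5, 7, 9 do not contribute to this derivation.
Thus O(k), which is F(not k): not k is forbidden.

Forbidden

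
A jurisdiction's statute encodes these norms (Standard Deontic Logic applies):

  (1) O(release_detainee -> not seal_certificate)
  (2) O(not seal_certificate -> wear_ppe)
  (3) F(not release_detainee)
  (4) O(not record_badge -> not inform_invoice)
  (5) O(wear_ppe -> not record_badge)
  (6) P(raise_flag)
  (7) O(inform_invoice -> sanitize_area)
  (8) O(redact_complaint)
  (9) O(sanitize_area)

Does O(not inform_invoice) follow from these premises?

Yes

Premise 3 is F(not release_detainee), i.e. O(release_detainee).
With premise 1, O(release_detainee -> not seal_certificate), the K-axiom yields O(not seal_certificate).
Premise 2 is O(not seal_certificate -> wear_ppe); since O(not seal_certificate), deontic closure gives O(wear_ppe).
With premise 5, O(wear_ppe -> not record_badge), the K-axiom yields O(not record_badge).
From O(not record_badge) and premise 4, O(not record_badge -> not inform_invoice), we obtain O(not inform_invoice).
Premises 6, 7, 8, 9 do not contribute to this derivation.
So O(not inform_invoice) follows.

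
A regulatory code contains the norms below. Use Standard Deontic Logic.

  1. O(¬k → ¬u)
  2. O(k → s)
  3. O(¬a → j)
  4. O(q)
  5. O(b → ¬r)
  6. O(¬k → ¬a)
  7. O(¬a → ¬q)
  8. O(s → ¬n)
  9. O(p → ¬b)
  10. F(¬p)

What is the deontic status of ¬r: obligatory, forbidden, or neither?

Premise 5 is O(b → ¬r), but O(b) is not derivable from the premises, so it does not yield O(¬r).
No premise or chain of K-axiom applications forces O(¬r), and none forces O(r). So ¬r is neither obligatory nor forbidden under these norms.

Neither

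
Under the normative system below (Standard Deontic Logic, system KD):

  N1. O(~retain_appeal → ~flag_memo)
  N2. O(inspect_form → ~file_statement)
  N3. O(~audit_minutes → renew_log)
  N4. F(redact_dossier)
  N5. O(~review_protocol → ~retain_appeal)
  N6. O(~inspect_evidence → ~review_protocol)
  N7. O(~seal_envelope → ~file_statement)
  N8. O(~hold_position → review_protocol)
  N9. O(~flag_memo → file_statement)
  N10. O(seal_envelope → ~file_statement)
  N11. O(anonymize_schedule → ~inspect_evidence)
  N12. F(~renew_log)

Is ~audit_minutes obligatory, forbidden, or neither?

Neither

Premise 3 is O(~audit_minutes → renew_log); even if O(renew_log) held, inferring O(~audit_minutes) would be affirming the consequent — invalid.
No premise or chain of K-axiom applications forces O(~audit_minutes), and none forces O(audit_minutes). So ~audit_minutes is neither obligatory nor forbidden under these norms.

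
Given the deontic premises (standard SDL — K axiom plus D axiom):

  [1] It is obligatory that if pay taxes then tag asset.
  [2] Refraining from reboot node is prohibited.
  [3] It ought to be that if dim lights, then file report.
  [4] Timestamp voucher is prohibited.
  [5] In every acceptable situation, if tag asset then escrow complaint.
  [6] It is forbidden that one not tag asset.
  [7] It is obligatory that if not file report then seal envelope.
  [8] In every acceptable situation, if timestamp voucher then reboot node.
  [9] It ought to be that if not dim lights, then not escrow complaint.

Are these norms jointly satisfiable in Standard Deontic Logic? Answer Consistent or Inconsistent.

Premise 8 is O(timestamp_voucher → reboot_node); even if O(reboot_node) held, inferring O(timestamp_voucher) would be affirming the consequent — invalid.
So O(timestamp_voucher) is not derivable, and the apparent clash with O(¬timestamp_voucher) does not arise.
A world satisfying every obligation exists (e.g. dim_lights=true, escrow_complaint=true, file_report=true, pay_taxes=false, reboot_node=true, seal_envelope=false, tag_asset=true, timestamp_voucher=false); no atom is both obligatory and forbidden, so the set is consistent.

Consistent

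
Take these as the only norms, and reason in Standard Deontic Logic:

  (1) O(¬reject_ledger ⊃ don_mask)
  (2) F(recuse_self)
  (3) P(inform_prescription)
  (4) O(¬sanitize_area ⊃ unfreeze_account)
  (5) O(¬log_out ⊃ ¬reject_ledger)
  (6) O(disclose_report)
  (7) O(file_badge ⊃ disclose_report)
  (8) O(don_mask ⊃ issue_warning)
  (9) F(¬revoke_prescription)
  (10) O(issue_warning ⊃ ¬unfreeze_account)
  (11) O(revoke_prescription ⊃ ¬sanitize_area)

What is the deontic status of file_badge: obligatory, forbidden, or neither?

Premise 7 is O(file_badge ⊃ disclose_report); even if O(disclose_report) held, inferring O(file_badge) would be affirming the consequent — invalid.
No premise or chain of K-axiom applications forces O(file_badge), and none forces O(¬file_badge). So file_badge is neither obligatory nor forbidden under these norms.

Neither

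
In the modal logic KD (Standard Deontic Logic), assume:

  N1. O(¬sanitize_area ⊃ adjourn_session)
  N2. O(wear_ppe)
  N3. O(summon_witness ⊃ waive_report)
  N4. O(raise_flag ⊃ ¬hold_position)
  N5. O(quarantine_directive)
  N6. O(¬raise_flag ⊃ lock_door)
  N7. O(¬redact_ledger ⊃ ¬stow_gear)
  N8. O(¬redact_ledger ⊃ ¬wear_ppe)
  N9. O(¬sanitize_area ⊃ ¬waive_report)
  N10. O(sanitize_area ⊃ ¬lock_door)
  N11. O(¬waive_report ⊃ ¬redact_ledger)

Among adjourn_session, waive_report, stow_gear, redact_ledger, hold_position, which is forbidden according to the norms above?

hold_position

Premise 2 gives O(wear_ppe).
The contrapositive of premise 8 (O(¬redact_ledger ⊃ ¬wear_ppe)) is O(wear_ppe ⊃ redact_ledger), and O(wear_ppe) is already established, so O(redact_ledger).
Premise 11 is O(¬waive_report ⊃ ¬redact_ledger); contrapositively O(redact_ledger ⊃ waive_report). Since O(redact_ledger) holds, K gives O(waive_report).
Premise 9 is O(¬sanitize_area ⊃ ¬waive_report); contrapositively O(waive_report ⊃ sanitize_area). Since O(waive_report) holds, K gives O(sanitize_area).
From O(sanitize_area) and premise 10, O(sanitize_area ⊃ ¬lock_door), we obtain O(¬lock_door).
Premise 6 is O(¬raise_flag ⊃ lock_door); contrapositively O(¬lock_door ⊃ raise_flag). Since O(¬lock_door) holds, K gives O(raise_flag).
Premise 4 is O(raise_flag ⊃ ¬hold_position); since O(raise_flag), deontic closure gives O(¬hold_position).
So O(¬hold_position) holds, i.e. hold_position is forbidden. None of the other listed options is forbidden under the premises.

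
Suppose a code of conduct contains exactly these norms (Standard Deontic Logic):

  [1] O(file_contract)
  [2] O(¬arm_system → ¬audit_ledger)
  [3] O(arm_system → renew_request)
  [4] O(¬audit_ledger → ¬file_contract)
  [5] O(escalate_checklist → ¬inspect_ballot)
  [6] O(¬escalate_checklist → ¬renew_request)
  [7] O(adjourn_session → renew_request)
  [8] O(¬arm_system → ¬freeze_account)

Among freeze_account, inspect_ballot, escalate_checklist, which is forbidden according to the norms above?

Premise 1 states O(file_contract) outright.
Premise 4 is O(¬audit_ledger → ¬file_contract); contrapositively O(file_contract → audit_ledger). Since O(file_contract) holds, K gives O(audit_ledger).
Premise 2 is O(¬arm_system → ¬audit_ledger); contrapositively O(audit_ledger → arm_system). Since O(audit_ledger) holds, K gives O(arm_system).
Applying K to premise 3 (O(arm_system → renew_request)) and O(arm_system) yields O(renew_request).
The contrapositive of premise 6 (O(¬escalate_checklist → ¬renew_request)) is O(renew_request → escalate_checklist), and O(renew_request) is already established, so O(escalate_checklist).
From O(escalate_checklist) and premise 5, O(escalate_checklist → ¬inspect_ballot), we obtain O(¬inspect_ballot).
So O(¬inspect_ballot) holds, i.e. inspect_ballot is forbidden. None of the other listed options is forbidden under the premises.

inspect_ballot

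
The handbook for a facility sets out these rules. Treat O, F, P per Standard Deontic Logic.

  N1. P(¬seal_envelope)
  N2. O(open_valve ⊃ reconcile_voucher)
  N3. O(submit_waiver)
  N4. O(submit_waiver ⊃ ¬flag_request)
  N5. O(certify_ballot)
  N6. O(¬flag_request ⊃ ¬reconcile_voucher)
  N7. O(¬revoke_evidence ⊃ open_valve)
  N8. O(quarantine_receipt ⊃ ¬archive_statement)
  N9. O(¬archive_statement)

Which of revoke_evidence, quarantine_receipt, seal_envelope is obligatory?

From premise 3 we have O(submit_waiver).
Premise 4 is O(submit_waiver ⊃ ¬flag_request); since O(submit_waiver), deontic closure gives O(¬flag_request).
From O(¬flag_request) and premise 6, O(¬flag_request ⊃ ¬reconcile_voucher), we obtain O(¬reconcile_voucher).
Premise 2, O(open_valve ⊃ reconcile_voucher), contraposes to O(¬reconcile_voucher ⊃ ¬open_valve); with O(¬reconcile_voucher) we get O(¬open_valve).
Premise 7, O(¬revoke_evidence ⊃ open_valve), contraposes to O(¬open_valve ⊃ revoke_evidence); with O(¬open_valve) we get O(revoke_evidence).
So O(revoke_evidence) holds — revoke_evidence is obligatory. None of the other listed options is made obligatory by any chain of premises.

revoke_evidence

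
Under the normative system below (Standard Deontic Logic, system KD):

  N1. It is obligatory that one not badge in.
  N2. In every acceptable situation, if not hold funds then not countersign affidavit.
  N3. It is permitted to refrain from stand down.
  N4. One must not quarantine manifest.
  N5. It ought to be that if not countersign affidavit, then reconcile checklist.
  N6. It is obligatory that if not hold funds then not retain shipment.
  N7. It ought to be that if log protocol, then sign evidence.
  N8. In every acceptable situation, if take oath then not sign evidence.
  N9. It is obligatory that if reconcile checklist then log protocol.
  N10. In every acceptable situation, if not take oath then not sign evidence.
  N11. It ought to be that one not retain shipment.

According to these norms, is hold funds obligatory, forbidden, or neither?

Obligatory

Premises 10 and 8 cover both cases: O(¬take_oath → ¬sign_evidence) and O(take_oath → ¬sign_evidence). Since ¬take_oath ∨ take_oath is a tautology, O(¬sign_evidence) follows.
Premise 7 is O(log_protocol → sign_evidence); contrapositively O(¬sign_evidence → ¬log_protocol). Since O(¬sign_evidence) holds, K gives O(¬log_protocol).
Premise 9, O(reconcile_checklist → log_protocol), contraposes to O(¬log_protocol → ¬reconcile_checklist); with O(¬log_protocol) we get O(¬reconcile_checklist).
Premise 5 is O(¬countersign_affidavit → reconcile_checklist); contrapositively O(¬reconcile_checklist → countersign_affidavit). Since O(¬reconcile_checklist) holds, K gives O(countersign_affidavit).
Premise 2 is O(¬hold_funds → ¬countersign_affidavit); contrapositively O(countersign_affidavit → hold_funds). Since O(countersign_affidavit) holds, K gives O(hold_funds).
Premises 1, 3, 4, 6, 11 do not contribute to this derivation.
Hence hold_funds is obligatory.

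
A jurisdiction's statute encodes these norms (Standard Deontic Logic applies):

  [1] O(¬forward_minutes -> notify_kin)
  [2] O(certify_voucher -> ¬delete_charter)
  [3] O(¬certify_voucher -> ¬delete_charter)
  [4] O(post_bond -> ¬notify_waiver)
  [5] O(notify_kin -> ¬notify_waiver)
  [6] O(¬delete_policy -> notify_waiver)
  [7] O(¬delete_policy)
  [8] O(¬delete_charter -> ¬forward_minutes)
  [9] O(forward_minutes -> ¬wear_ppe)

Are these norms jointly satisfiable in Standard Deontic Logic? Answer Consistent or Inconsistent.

Premises 2 and 3 are O(certify_voucher -> ¬delete_charter) and O(¬certify_voucher -> ¬delete_charter); every ideal world satisfies certify_voucher or ¬certify_voucher, so in either case ¬delete_charter holds — hence O(¬delete_charter).
From O(¬delete_charter) and premise 8, O(¬delete_charter -> ¬forward_minutes), we obtain O(¬forward_minutes).
From O(¬forward_minutes) and premise 1, O(¬forward_minutes -> notify_kin), we obtain O(notify_kin).
Applying K to premise 5 (O(notify_kin -> ¬notify_waiver)) and O(notify_kin) yields O(¬notify_waiver).
Premise 6, O(¬delete_policy -> notify_waiver), contraposes to O(¬notify_waiver -> delete_policy); with O(¬notify_waiver) we get O(delete_policy).
But premise 7 directly asserts O(¬delete_policy).
We now have both O(delete_policy) and O(¬delete_policy) — delete_policy is simultaneously obligatory and forbidden, violating the D-axiom.

Inconsistent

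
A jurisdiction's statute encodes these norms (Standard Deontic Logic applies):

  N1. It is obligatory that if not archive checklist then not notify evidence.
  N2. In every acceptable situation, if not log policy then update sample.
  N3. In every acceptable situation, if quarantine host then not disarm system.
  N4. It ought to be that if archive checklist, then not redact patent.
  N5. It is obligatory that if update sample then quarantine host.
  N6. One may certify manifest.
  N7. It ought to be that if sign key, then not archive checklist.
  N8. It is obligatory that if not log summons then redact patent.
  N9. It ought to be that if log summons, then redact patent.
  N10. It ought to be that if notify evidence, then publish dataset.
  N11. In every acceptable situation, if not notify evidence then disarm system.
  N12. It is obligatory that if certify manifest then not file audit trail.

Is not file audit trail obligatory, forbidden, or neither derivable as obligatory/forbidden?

Premise 12 is O(certify_manifest → ¬file_audit_trail), but O(certify_manifest) is not derivable from the premises (the permission P(certify_manifest) asserts only ¬O(¬certify_manifest), not O(certify_manifest)), so it does not yield O(¬file_audit_trail).
No premise or chain of K-axiom applications forces O(¬file_audit_trail), and none forces O(file_audit_trail). So ¬file_audit_trail is neither obligatory nor forbidden under these norms.

Neither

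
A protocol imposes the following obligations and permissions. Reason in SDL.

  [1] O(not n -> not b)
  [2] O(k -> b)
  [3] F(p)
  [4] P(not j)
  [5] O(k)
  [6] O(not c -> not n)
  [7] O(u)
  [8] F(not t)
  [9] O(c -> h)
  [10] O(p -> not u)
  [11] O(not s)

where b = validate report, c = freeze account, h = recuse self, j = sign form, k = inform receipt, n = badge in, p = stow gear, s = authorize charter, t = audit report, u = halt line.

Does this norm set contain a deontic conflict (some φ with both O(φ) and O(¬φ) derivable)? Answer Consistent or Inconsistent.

Consistent

Premise 10 is O(p -> not u), but O(p) is not derivable from the premises, so it does not yield O(not u).
So O(not u) is not derivable, and the apparent clash with O(u) does not arise.
A world satisfying every obligation exists (e.g. b=true, c=true, h=true, j=false, k=true, n=true, p=false, s=false, t=true, u=true); no atom is both obligatory and forbidden, so the set is consistent.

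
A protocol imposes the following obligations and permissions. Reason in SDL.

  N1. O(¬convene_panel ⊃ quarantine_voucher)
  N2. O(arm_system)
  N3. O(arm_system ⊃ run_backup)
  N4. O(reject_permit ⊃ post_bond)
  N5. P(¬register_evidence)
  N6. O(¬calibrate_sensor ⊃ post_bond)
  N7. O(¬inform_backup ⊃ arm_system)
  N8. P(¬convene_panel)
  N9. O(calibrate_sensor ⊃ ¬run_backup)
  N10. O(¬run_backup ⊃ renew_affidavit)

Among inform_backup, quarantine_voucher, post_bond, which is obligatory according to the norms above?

From premise 2 we have O(arm_system).
Applying K to premise 3 (O(arm_system ⊃ run_backup)) and O(arm_system) yields O(run_backup).
The contrapositive of premise 9 (O(calibrate_sensor ⊃ ¬run_backup)) is O(run_backup ⊃ ¬calibrate_sensor), and O(run_backup) is already established, so O(¬calibrate_sensor).
With premise 6, O(¬calibrate_sensor ⊃ post_bond), the K-axiom yields O(post_bond).
So O(post_bond) holds — post_bond is obligatory. None of the other listed options is made obligatory by any chain of premises.

post_bond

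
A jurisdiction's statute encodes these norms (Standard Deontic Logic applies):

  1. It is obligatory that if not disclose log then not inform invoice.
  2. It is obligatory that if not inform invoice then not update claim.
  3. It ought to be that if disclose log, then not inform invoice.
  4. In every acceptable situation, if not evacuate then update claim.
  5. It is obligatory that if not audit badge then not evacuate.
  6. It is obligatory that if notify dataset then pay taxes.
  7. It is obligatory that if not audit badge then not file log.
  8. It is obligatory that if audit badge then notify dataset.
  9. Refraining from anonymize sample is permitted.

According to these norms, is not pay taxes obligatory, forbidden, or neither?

Forbidden

By case analysis on ¬disclose_log: premise 1 gives O(¬disclose_log → ¬inform_invoice) and premise 3 gives O(disclose_log → ¬inform_invoice), so O(¬inform_invoice) either way.
With premise 2, O(¬inform_invoice → ¬update_claim), the K-axiom yields O(¬update_claim).
Premise 4 is O(¬evacuate → update_claim); contrapositively O(¬update_claim → evacuate). Since O(¬update_claim) holds, K gives O(evacuate).
The contrapositive of premise 5 (O(¬audit_badge → ¬evacuate)) is O(evacuate → audit_badge), and O(evacuate) is already established, so O(audit_badge).
Premise 8 is O(audit_badge → notify_dataset); since O(audit_badge), deontic closure gives O(notify_dataset).
With premise 6, O(notify_dataset → pay_taxes), the K-axiom yields O(pay_taxes).
Premises 7, 9 do not contribute to this derivation.
Thus O(pay_taxes), which is F(¬pay_taxes): ¬pay_taxes is forbidden.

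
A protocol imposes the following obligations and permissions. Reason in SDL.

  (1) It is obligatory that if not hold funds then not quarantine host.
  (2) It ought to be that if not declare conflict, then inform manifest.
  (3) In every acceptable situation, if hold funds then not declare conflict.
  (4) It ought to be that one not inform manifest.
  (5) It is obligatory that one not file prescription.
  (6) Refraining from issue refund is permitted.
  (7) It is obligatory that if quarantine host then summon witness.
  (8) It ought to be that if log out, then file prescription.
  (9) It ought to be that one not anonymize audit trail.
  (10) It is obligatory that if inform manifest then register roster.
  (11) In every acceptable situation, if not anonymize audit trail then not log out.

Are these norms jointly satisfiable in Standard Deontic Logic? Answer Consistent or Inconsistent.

Premise 8 is O(log_out → file_prescription), but O(log_out) is not derivable from the premises, so it does not yield O(file_prescription).
So O(file_prescription) is not derivable, and the apparent clash with O(¬file_prescription) does not arise.
A world satisfying every obligation exists (e.g. anonymize_audit_trail=false, declare_conflict=true, file_prescription=false, hold_funds=false, inform_manifest=false, issue_refund=false, log_out=false, quarantine_host=false, register_roster=false, summon_witness=false); no atom is both obligatory and forbidden, so the set is consistent.

Consistent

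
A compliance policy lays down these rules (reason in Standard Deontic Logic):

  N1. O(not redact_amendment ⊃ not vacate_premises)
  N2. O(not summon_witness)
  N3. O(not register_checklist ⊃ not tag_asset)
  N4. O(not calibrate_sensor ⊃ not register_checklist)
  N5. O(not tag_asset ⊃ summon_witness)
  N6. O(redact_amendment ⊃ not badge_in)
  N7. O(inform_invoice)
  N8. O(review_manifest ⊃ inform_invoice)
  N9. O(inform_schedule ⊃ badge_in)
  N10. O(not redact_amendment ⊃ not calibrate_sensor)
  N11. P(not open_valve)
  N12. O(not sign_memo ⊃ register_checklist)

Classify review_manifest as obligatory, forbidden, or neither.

Neither

Premise 8 is O(review_manifest ⊃ inform_invoice); even if O(inform_invoice) held, inferring O(review_manifest) would be affirming the consequent — invalid.
No premise or chain of K-axiom applications forces O(review_manifest), and none forces O(not review_manifest). So review_manifest is neither obligatory nor forbidden under these norms.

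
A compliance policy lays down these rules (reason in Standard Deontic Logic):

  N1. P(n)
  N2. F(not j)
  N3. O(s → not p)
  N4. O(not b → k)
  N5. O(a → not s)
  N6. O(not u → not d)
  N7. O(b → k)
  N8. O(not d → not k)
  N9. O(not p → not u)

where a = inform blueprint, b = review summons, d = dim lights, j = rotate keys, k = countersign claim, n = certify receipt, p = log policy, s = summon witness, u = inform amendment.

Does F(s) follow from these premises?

Premises 4 and 7 are O(not b → k) and O(b → k); every ideal world satisfies not b or b, so in either case k holds — hence O(k).
The contrapositive of premise 8 (O(not d → not k)) is O(k → d), and O(k) is already established, so O(d).
Premise 6 is O(not u → not d); contrapositively O(d → u). Since O(d) holds, K gives O(u).
Premise 9 is O(not p → not u); contrapositively O(u → p). Since O(u) holds, K gives O(p).
Premise 3, O(s → not p), contraposes to O(p → not s); with O(p) we get O(not s).
Premises 1, 2, 5 do not contribute to this derivation.
So O(not s) holds, i.e. F(s). The claim follows.

Yes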